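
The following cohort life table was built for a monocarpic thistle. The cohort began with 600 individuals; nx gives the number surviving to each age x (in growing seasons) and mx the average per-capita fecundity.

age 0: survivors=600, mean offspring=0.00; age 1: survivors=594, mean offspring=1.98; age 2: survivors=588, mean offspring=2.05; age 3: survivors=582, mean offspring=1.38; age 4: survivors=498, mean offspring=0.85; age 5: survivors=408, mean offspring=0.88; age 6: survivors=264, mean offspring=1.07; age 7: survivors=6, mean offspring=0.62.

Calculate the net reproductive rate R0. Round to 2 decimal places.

7.09

lx = nx/n0 = nx/600: 1, 0.99, 0.98, 0.97, 0.83, 0.68, 0.44, 0.01
lx·mx by age: 0, 1.9602, 2.009, 1.3386, 0.7055, 0.5984, 0.4708, 0.0062
R0 = Σ lx·mx = 7.0887 → 7.09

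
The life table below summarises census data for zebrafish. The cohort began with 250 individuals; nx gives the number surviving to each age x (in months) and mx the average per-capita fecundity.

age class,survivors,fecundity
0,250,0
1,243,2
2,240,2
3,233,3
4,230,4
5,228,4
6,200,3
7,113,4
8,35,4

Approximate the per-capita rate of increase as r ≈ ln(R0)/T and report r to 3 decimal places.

lx = nx/n0 = nx/250: 1, 0.972, 0.96, 0.932, 0.92, 0.912, 0.8, 0.452, 0.14
R0 = Σ lx·mx = 0 + 1.944 + 1.92 + 2.796 + 3.68 + 3.648 + 2.4 + 1.808 + 0.56 = 18.756
Σ x·lx·mx = 78.668; T = 78.668/18.756 = 4.19428…
r ≈ ln(R0)/T = ln(18.756)/4.19428… = 0.69893… → 0.699

0.699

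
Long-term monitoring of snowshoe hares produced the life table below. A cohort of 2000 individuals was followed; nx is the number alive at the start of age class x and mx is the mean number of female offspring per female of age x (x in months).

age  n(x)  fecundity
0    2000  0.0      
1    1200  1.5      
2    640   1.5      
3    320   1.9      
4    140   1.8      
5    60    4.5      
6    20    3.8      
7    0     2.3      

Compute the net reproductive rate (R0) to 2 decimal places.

lx = nx/n0 = nx/2000: 1, 0.6, 0.32, 0.16, 0.07, 0.03, 0.01, 0
lx·mx by age: 0, 0.9, 0.48, 0.304, 0.126, 0.135, 0.038, 0
R0 = Σ lx·mx = 1.983 → 1.98

1.98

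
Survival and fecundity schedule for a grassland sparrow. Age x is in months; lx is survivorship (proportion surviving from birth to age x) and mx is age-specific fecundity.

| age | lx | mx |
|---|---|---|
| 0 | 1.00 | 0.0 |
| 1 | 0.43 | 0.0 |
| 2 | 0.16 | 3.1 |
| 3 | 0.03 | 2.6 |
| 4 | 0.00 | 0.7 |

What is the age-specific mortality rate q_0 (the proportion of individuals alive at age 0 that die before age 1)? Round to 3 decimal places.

0.570

q_0 = (l_0 − l_1) / l_0 = (1 − 0.43) / 1
     = 0.57 / 1 = 0.57 → 0.570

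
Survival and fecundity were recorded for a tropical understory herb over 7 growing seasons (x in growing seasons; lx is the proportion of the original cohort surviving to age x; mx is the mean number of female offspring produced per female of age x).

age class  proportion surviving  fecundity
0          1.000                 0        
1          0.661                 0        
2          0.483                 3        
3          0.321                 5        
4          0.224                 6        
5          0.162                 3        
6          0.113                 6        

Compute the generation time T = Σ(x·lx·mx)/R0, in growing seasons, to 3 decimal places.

3.522

lx·mx: 0, 0, 1.449, 1.605, 1.344, 0.486, 0.678 → R0 = 5.562
x·lx·mx: 0, 0, 2.898, 4.815, 5.376, 2.43, 4.068 → Σ = 19.587
T = 19.587 / 5.562 = 3.521575… → 3.522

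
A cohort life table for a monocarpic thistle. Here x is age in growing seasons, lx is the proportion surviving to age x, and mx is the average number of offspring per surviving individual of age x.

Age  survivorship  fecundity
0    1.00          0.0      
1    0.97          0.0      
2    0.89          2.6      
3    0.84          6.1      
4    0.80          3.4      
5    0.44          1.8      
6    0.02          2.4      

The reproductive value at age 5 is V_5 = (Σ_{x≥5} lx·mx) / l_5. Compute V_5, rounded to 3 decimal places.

1.909

lx·mx for x ≥ 5: 0.792, 0.048 → sum = 0.84
V_5 = 0.84 / l_5 = 0.84 / 0.44 = 1.909091… → 1.909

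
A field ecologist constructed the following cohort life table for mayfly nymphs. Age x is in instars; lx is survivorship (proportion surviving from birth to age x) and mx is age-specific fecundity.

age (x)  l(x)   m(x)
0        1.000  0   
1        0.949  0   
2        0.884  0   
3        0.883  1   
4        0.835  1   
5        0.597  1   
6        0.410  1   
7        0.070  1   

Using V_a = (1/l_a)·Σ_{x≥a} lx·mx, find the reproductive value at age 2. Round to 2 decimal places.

lx·mx for x ≥ 2: 0, 0.883, 0.835, 0.597, 0.41, 0.07 → sum = 2.795
V_2 = 2.795 / l_2 = 2.795 / 0.884 = 3.161765… → 3.16

3.16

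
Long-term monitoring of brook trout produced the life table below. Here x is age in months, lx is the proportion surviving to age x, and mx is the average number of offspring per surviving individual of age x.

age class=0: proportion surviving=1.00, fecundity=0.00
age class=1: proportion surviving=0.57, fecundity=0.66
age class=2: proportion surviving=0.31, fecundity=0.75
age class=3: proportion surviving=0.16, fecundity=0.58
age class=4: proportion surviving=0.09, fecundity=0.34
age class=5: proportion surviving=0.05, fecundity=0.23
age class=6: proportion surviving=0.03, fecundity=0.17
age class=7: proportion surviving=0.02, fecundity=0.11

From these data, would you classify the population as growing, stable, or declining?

declining

R0 = Σ lx·mx = 0 + 0.3762 + 0.2325 + 0.0928 + 0.0306 + 0.0115 + 0.0051 + 0.0022 = 0.7509
R0 < 1, so the population is declining.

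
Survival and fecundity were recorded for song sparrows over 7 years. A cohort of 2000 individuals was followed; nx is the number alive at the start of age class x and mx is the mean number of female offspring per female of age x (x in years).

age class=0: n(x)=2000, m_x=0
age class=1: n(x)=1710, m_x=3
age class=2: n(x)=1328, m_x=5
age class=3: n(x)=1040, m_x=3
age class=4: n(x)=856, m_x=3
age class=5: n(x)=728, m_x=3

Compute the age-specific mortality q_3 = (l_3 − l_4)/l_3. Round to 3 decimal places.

0.177

lx = nx/n0 = nx/2000: 1, 0.855, 0.664, 0.52, 0.428, 0.364
q_3 = (l_3 − l_4) / l_3 = (0.52 − 0.428) / 0.52
     = 0.092 / 0.52 = 0.176923… → 0.177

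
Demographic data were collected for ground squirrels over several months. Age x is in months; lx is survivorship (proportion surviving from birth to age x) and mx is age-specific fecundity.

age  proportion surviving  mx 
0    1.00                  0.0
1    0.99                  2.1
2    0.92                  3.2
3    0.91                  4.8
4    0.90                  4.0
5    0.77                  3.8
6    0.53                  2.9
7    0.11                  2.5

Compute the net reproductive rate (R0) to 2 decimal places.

lx·mx by age: 0, 2.079, 2.944, 4.368, 3.6, 2.926, 1.537, 0.275
R0 = Σ lx·mx = 17.729 → 17.73

17.73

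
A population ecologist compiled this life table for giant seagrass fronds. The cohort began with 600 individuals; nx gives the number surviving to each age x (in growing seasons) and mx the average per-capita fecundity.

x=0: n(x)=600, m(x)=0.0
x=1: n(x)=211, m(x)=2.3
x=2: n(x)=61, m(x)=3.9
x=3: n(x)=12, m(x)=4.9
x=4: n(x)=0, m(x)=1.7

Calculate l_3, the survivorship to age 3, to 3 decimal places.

0.020

l_3 = n_3/n_0 = 12/600 = 0.02 → 0.020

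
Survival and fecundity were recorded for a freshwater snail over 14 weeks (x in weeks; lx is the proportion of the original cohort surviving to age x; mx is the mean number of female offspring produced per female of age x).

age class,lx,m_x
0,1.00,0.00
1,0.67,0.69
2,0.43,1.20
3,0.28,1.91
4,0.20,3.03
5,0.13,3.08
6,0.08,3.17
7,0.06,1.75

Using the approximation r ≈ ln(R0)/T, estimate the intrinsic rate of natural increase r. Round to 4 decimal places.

R0 = Σ lx·mx = 0 + 0.4623 + 0.516 + 0.5348 + 0.606 + 0.4004 + 0.2536 + 0.105 = 2.8781
Σ x·lx·mx = 9.7813; T = 9.7813/2.8781 = 3.39853…
r ≈ ln(R0)/T = ln(2.8781)/3.39853… = 0.311055… → 0.3111

0.3111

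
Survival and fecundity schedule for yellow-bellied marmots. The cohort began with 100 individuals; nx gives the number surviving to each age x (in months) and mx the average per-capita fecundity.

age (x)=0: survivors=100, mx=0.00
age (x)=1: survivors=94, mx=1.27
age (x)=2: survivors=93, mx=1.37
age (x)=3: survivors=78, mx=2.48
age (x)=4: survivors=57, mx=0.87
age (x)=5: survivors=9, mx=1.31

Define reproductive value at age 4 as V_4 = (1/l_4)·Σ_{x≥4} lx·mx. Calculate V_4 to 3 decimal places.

1.077

lx = nx/n0 = nx/100: 1, 0.94, 0.93, 0.78, 0.57, 0.09
lx·mx for x ≥ 4: 0.4959, 0.1179 → sum = 0.6138
V_4 = 0.6138 / l_4 = 0.6138 / 0.57 = 1.076842… → 1.077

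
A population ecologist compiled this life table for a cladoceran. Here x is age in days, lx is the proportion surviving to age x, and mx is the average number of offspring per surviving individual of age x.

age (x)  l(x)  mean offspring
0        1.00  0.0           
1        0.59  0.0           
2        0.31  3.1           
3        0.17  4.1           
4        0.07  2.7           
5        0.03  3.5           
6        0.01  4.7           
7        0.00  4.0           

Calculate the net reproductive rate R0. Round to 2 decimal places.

lx·mx by age: 0, 0, 0.961, 0.697, 0.189, 0.105, 0.047, 0
R0 = Σ lx·mx = 1.999 → 2.00

2.00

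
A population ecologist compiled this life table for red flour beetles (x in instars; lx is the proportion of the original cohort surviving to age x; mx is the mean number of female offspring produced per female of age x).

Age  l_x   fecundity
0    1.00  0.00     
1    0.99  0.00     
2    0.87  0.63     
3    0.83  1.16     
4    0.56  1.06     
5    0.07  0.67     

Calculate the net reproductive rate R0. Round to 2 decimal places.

lx·mx by age: 0, 0, 0.5481, 0.9628, 0.5936, 0.0469
R0 = Σ lx·mx = 2.1514 → 2.15

2.15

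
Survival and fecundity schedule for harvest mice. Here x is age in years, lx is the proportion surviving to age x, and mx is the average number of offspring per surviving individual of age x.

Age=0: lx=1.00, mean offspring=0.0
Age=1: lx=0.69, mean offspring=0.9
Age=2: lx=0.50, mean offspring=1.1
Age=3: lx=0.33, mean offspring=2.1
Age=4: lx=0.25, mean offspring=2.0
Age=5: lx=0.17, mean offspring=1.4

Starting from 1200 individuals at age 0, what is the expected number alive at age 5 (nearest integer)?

204

Expected survivors = N0 · l_5 = 1200 × 0.17 = 204 → 204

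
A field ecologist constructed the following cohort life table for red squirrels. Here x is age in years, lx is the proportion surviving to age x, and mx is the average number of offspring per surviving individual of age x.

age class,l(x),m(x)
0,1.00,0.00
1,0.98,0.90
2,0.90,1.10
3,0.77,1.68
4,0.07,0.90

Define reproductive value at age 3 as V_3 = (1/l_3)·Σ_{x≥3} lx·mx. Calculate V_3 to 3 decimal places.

1.762

lx·mx for x ≥ 3: 1.2936, 0.063 → sum = 1.3566
V_3 = 1.3566 / l_3 = 1.3566 / 0.77 = 1.761818… → 1.762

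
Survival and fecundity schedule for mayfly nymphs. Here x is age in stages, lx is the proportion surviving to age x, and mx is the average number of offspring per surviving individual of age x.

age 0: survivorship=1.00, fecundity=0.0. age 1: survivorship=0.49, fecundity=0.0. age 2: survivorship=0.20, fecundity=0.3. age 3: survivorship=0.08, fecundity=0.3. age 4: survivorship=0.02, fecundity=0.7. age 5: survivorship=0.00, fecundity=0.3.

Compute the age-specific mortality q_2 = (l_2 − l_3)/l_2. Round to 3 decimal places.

q_2 = (l_2 − l_3) / l_2 = (0.2 − 0.08) / 0.2
     = 0.12 / 0.2 = 0.6 → 0.600

0.600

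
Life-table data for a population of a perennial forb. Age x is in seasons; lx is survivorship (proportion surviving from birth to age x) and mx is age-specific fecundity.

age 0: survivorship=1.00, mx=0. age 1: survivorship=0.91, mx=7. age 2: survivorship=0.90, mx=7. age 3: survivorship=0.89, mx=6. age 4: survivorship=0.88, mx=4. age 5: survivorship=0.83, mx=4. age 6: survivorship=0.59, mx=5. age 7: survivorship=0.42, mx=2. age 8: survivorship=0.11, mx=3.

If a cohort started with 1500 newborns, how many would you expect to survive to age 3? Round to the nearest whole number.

1335

Expected survivors = N0 · l_3 = 1500 × 0.89 = 1335 → 1335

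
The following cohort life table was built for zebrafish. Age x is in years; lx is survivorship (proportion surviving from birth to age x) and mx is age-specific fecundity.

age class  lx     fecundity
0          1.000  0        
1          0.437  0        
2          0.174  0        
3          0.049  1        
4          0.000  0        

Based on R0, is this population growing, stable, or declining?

R0 = Σ lx·mx = 0 + 0 + 0 + 0.049 + 0 = 0.049
R0 < 1, so the population is declining.

declining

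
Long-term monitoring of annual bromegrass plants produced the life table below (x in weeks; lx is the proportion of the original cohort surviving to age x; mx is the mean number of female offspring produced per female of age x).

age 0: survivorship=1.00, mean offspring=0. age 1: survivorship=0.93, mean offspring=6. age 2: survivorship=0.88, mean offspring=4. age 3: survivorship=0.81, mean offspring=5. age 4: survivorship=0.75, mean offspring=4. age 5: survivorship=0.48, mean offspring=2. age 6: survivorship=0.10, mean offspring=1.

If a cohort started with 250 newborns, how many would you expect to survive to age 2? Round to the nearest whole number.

220

Expected survivors = N0 · l_2 = 250 × 0.88 = 220 → 220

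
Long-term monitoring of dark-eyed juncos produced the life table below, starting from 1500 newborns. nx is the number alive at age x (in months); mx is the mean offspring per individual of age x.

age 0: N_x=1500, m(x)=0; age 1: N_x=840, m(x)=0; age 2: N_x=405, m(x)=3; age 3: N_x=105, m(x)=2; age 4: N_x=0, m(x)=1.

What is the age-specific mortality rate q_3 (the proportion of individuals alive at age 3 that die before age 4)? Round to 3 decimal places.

lx = nx/n0 = nx/1500: 1, 0.56, 0.27, 0.07, 0
q_3 = (l_3 − l_4) / l_3 = (0.07 − 0) / 0.07
     = 0.07 / 0.07 = 1 → 1.000

1.000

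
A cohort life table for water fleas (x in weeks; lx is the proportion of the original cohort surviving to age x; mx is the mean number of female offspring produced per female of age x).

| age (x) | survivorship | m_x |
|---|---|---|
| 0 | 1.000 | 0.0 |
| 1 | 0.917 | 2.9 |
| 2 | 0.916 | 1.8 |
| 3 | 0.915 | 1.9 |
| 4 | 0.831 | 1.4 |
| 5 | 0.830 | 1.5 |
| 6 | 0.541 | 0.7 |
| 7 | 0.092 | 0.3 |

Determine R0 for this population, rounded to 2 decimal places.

8.86

lx·mx by age: 0, 2.6593, 1.6488, 1.7385, 1.1634, 1.245, 0.3787, 0.0276
R0 = Σ lx·mx = 8.8613 → 8.86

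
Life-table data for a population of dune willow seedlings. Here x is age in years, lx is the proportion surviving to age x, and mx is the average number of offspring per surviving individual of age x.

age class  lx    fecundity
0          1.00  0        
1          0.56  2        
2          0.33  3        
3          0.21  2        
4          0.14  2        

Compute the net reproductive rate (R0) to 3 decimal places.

lx·mx by age: 0, 1.12, 0.99, 0.42, 0.28
R0 = Σ lx·mx = 2.81 → 2.810

2.810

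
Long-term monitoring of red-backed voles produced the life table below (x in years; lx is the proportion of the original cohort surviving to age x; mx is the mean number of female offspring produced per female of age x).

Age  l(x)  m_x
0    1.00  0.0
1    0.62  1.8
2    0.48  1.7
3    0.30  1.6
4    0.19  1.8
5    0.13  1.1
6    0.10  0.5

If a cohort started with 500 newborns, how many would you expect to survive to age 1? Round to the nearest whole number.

310

Expected survivors = N0 · l_1 = 500 × 0.62 = 310 → 310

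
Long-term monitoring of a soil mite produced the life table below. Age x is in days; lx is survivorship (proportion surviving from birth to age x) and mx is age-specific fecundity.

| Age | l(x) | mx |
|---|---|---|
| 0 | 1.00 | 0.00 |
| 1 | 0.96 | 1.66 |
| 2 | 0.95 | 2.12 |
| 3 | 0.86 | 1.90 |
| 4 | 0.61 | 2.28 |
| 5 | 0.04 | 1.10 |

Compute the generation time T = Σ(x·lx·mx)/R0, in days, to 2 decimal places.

lx·mx: 0, 1.5936, 2.014, 1.634, 1.3908, 0.044 → R0 = 6.6764
x·lx·mx: 0, 1.5936, 4.028, 4.902, 5.5632, 0.22 → Σ = 16.3068
T = 16.3068 / 6.6764 = 2.442454… → 2.44

2.44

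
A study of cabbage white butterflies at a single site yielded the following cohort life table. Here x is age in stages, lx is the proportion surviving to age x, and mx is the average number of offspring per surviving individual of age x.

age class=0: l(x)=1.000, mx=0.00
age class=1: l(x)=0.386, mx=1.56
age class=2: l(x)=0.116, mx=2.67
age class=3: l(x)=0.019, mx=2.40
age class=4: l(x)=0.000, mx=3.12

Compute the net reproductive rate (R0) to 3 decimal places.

lx·mx by age: 0, 0.60216, 0.30972, 0.0456, 0
R0 = Σ lx·mx = 0.95748 → 0.957

0.957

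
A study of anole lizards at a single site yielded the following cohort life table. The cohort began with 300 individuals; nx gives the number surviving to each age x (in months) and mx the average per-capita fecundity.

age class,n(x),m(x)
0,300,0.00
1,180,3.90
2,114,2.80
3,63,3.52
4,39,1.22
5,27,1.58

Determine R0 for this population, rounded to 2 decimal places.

lx = nx/n0 = nx/300: 1, 0.6, 0.38, 0.21, 0.13, 0.09
lx·mx by age: 0, 2.34, 1.064, 0.7392, 0.1586, 0.1422
R0 = Σ lx·mx = 4.444 → 4.44

4.44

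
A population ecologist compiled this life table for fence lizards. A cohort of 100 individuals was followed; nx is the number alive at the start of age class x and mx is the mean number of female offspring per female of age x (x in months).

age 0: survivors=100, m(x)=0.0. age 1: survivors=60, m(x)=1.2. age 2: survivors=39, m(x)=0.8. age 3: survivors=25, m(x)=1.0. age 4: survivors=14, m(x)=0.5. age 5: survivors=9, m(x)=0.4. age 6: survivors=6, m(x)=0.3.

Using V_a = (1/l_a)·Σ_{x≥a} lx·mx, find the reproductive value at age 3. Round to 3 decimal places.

lx = nx/n0 = nx/100: 1, 0.6, 0.39, 0.25, 0.14, 0.09, 0.06
lx·mx for x ≥ 3: 0.25, 0.07, 0.036, 0.018 → sum = 0.374
V_3 = 0.374 / l_3 = 0.374 / 0.25 = 1.496 → 1.496

1.496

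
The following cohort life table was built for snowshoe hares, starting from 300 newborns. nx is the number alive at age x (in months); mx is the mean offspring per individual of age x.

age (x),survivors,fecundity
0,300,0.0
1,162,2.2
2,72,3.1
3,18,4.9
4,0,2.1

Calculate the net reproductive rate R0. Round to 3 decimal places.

lx = nx/n0 = nx/300: 1, 0.54, 0.24, 0.06, 0
lx·mx by age: 0, 1.188, 0.744, 0.294, 0
R0 = Σ lx·mx = 2.226 → 2.226

2.226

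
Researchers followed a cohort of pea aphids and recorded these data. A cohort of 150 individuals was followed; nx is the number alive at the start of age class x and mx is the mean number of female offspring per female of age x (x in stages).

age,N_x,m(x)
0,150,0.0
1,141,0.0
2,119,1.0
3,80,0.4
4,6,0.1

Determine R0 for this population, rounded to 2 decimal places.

lx = nx/n0 = nx/150: 1, 0.94, 0.79333…, 0.53333…, 0.04
lx·mx by age: 0, 0, 0.793333…, 0.213333…, 0.004
R0 = Σ lx·mx = 1.010667… → 1.01

1.01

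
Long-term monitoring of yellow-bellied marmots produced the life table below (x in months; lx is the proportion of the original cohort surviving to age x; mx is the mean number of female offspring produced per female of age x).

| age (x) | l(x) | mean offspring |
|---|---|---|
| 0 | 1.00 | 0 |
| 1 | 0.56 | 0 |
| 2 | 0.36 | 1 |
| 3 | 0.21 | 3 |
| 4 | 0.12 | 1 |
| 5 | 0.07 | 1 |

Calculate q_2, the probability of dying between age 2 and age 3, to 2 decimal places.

0.42

q_2 = (l_2 − l_3) / l_2 = (0.36 − 0.21) / 0.36
     = 0.15 / 0.36 = 0.416667… → 0.42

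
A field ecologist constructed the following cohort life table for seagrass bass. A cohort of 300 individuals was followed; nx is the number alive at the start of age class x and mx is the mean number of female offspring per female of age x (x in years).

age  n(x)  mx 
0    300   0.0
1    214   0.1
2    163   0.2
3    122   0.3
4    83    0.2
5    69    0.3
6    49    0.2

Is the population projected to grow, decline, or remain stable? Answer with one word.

declining

lx = nx/n0 = nx/300: 1, 0.71333…, 0.54333…, 0.40667…, 0.27667…, 0.23, 0.16333…
R0 = Σ lx·mx = 0 + 0.071333… + 0.108667… + 0.122… + 0.055333… + 0.069 + 0.032667… = 0.459…
R0 < 1, so the population is declining.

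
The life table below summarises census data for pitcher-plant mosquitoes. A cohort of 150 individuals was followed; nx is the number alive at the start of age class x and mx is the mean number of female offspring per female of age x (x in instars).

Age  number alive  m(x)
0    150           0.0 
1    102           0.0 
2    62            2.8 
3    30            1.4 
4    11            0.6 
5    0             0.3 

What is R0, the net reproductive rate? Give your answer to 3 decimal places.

1.481

lx = nx/n0 = nx/150: 1, 0.68, 0.41333…, 0.2, 0.07333…, 0
lx·mx by age: 0, 0, 1.157333…, 0.28, 0.044…, 0
R0 = Σ lx·mx = 1.481333… → 1.481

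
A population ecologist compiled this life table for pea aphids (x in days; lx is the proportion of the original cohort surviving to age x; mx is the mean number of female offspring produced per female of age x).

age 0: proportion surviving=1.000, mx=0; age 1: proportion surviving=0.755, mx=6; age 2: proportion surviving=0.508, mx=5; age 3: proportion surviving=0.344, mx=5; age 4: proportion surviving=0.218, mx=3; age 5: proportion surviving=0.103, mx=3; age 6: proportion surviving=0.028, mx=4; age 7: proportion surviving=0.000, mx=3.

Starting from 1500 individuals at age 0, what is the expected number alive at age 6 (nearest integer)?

42

Expected survivors = N0 · l_6 = 1500 × 0.028 = 42 → 42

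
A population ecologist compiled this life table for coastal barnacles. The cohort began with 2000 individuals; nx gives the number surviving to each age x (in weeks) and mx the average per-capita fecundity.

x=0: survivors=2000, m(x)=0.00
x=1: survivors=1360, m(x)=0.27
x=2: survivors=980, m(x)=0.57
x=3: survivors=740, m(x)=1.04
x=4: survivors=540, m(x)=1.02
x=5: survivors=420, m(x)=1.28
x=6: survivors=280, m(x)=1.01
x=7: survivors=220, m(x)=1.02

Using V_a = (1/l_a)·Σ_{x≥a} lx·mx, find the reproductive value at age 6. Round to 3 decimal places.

lx = nx/n0 = nx/2000: 1, 0.68, 0.49, 0.37, 0.27, 0.21, 0.14, 0.11
lx·mx for x ≥ 6: 0.1414, 0.1122 → sum = 0.2536
V_6 = 0.2536 / l_6 = 0.2536 / 0.14 = 1.811429… → 1.811

1.811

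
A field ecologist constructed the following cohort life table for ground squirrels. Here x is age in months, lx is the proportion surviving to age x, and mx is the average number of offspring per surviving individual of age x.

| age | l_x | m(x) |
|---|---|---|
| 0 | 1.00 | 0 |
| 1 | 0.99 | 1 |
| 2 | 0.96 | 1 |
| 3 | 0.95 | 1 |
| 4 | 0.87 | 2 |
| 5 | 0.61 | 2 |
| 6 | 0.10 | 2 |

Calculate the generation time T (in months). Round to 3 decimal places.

lx·mx: 0, 0.99, 0.96, 0.95, 1.74, 1.22, 0.2 → R0 = 6.06
x·lx·mx: 0, 0.99, 1.92, 2.85, 6.96, 6.1, 1.2 → Σ = 20.02
T = 20.02 / 6.06 = 3.30363… → 3.304

3.304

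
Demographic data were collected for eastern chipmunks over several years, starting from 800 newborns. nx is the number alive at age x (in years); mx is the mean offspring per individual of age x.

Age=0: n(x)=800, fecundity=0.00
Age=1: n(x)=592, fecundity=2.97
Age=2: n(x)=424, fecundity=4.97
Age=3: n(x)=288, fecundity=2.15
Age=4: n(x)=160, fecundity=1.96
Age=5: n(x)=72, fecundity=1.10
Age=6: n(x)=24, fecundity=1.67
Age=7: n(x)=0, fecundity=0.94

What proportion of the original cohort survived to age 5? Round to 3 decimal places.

0.090

l_5 = n_5/n_0 = 72/800 = 0.09 → 0.090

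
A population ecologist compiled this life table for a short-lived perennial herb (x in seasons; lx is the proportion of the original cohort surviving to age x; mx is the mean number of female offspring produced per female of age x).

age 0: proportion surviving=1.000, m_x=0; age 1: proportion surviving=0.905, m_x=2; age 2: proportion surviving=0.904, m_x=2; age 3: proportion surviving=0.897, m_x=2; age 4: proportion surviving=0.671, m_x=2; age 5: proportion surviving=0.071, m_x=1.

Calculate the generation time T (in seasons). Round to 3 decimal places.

2.422

lx·mx: 0, 1.81, 1.808, 1.794, 1.342, 0.071 → R0 = 6.825
x·lx·mx: 0, 1.81, 3.616, 5.382, 5.368, 0.355 → Σ = 16.531
T = 16.531 / 6.825 = 2.422125… → 2.422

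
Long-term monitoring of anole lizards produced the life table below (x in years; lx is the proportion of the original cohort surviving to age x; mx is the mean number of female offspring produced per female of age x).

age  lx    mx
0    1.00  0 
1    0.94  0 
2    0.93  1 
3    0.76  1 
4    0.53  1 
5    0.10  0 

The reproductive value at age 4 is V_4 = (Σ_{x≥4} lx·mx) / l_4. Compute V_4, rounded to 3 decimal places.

1.000

lx·mx for x ≥ 4: 0.53, 0 → sum = 0.53
V_4 = 0.53 / l_4 = 0.53 / 0.53 = 1 → 1.000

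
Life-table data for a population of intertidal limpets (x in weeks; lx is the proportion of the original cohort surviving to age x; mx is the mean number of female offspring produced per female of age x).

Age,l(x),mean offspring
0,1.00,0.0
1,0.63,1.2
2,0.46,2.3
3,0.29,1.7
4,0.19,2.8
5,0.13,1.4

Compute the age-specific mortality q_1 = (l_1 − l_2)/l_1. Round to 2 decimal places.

q_1 = (l_1 − l_2) / l_1 = (0.63 − 0.46) / 0.63
     = 0.17 / 0.63 = 0.269841… → 0.27

0.27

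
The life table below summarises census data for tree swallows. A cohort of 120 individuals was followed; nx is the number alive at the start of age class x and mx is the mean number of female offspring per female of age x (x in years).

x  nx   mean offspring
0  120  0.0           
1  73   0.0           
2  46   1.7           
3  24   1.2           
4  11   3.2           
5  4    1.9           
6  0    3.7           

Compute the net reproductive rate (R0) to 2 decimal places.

1.25

lx = nx/n0 = nx/120: 1, 0.60833…, 0.38333…, 0.2, 0.09167…, 0.03333…, 0
lx·mx by age: 0, 0, 0.651667…, 0.24, 0.293333…, 0.063333…, 0
R0 = Σ lx·mx = 1.248333… → 1.25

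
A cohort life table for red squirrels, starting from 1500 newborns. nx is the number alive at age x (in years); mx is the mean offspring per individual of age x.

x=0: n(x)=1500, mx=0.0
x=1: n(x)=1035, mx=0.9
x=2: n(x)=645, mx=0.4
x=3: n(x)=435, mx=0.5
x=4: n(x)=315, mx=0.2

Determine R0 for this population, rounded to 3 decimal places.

0.980

lx = nx/n0 = nx/1500: 1, 0.69, 0.43, 0.29, 0.21
lx·mx by age: 0, 0.621, 0.172, 0.145, 0.042
R0 = Σ lx·mx = 0.98 → 0.980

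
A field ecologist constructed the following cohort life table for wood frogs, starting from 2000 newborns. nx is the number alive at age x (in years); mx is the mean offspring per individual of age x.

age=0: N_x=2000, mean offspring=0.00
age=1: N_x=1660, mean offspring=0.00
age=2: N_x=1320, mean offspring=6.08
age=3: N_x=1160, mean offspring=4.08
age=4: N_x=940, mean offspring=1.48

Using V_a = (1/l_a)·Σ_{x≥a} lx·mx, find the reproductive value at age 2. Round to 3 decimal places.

10.719

lx = nx/n0 = nx/2000: 1, 0.83, 0.66, 0.58, 0.47
lx·mx for x ≥ 2: 4.0128, 2.3664, 0.6956 → sum = 7.0748
V_2 = 7.0748 / l_2 = 7.0748 / 0.66 = 10.719394… → 10.719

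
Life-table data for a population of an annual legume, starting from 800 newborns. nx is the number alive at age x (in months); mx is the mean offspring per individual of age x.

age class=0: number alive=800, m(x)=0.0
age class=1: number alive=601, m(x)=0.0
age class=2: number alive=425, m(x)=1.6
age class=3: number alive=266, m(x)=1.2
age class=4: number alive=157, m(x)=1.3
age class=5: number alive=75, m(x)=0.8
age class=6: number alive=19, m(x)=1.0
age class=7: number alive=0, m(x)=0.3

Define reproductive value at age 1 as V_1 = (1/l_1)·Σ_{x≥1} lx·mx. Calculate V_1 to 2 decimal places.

2.13

lx = nx/n0 = nx/800: 1, 0.75125, 0.53125, 0.3325, 0.19625, 0.09375, 0.02375, 0
lx·mx for x ≥ 1: 0, 0.85, 0.399, 0.255125, 0.075, 0.02375, 0 → sum = 1.602875
V_1 = 1.602875 / l_1 = 1.602875 / 0.75125 = 2.133611… → 2.13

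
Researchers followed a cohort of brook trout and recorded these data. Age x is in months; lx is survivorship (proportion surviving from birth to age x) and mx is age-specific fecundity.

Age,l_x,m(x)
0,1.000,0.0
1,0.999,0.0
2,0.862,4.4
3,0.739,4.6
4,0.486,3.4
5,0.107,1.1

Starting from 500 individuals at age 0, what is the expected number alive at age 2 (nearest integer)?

431

Expected survivors = N0 · l_2 = 500 × 0.862 = 431 → 431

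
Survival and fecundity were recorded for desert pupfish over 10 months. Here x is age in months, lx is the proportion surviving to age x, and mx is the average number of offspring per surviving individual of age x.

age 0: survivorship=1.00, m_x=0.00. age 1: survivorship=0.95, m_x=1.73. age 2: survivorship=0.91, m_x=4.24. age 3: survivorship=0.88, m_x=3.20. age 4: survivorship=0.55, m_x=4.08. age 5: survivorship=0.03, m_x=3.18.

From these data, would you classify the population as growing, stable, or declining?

R0 = Σ lx·mx = 0 + 1.6435 + 3.8584 + 2.816 + 2.244 + 0.0954 = 10.6573
R0 > 1, so the population is growing.

growing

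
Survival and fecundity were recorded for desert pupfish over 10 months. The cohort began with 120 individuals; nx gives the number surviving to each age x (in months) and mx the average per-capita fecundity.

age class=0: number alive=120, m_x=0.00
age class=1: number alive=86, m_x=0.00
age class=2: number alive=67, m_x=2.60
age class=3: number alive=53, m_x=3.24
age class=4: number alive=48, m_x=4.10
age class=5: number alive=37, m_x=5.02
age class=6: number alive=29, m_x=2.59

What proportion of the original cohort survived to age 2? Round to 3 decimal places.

0.558

l_2 = n_2/n_0 = 67/120 = 0.558333… → 0.558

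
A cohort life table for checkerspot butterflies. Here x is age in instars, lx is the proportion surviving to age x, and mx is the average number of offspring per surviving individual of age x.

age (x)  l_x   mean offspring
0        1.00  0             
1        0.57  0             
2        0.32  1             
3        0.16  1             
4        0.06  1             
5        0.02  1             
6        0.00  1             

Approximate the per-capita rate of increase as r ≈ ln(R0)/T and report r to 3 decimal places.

-0.222

R0 = Σ lx·mx = 0 + 0 + 0.32 + 0.16 + 0.06 + 0.02 + 0 = 0.56
Σ x·lx·mx = 1.46; T = 1.46/0.56 = 2.60714…
r ≈ ln(R0)/T = ln(0.56)/2.60714… = -0.2224… → -0.222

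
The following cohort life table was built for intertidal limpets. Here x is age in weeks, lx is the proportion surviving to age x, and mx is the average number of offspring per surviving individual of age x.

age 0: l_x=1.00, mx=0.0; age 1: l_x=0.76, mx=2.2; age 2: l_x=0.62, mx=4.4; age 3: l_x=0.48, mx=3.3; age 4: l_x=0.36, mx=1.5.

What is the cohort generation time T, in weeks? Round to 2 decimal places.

lx·mx: 0, 1.672, 2.728, 1.584, 0.54 → R0 = 6.524
x·lx·mx: 0, 1.672, 5.456, 4.752, 2.16 → Σ = 14.04
T = 14.04 / 6.524 = 2.152054… → 2.15

2.15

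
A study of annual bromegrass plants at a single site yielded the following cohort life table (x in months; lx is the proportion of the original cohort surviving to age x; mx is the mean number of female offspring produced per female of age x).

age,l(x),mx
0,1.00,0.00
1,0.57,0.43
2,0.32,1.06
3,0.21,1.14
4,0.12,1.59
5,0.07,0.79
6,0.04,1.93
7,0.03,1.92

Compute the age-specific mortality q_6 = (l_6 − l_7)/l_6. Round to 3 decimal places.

q_6 = (l_6 − l_7) / l_6 = (0.04 − 0.03) / 0.04
     = 0.01 / 0.04 = 0.25 → 0.250

0.250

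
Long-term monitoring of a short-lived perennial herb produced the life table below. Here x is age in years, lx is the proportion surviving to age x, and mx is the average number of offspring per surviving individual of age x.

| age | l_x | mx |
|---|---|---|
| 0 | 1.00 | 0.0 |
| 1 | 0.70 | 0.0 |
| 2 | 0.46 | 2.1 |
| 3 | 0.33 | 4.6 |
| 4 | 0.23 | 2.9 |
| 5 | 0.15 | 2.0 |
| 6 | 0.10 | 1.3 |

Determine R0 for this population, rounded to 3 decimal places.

lx·mx by age: 0, 0, 0.966, 1.518, 0.667, 0.3, 0.13
R0 = Σ lx·mx = 3.581 → 3.581

3.581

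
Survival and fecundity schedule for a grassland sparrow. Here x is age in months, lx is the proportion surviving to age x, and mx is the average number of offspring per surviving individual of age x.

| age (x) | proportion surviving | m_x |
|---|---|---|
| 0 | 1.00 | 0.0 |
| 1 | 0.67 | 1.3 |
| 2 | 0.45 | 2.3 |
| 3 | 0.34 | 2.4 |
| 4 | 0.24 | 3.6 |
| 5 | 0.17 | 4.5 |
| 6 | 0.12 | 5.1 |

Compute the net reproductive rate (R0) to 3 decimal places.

4.963

lx·mx by age: 0, 0.871, 1.035, 0.816, 0.864, 0.765, 0.612
R0 = Σ lx·mx = 4.963 → 4.963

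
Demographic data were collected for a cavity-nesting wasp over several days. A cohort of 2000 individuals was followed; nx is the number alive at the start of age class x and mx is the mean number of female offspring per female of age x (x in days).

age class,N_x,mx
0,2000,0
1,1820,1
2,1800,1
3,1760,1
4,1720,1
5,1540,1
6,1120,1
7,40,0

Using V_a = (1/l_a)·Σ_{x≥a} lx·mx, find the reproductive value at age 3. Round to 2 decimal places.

lx = nx/n0 = nx/2000: 1, 0.91, 0.9, 0.88, 0.86, 0.77, 0.56, 0.02
lx·mx for x ≥ 3: 0.88, 0.86, 0.77, 0.56, 0 → sum = 3.07
V_3 = 3.07 / l_3 = 3.07 / 0.88 = 3.488636… → 3.49

3.49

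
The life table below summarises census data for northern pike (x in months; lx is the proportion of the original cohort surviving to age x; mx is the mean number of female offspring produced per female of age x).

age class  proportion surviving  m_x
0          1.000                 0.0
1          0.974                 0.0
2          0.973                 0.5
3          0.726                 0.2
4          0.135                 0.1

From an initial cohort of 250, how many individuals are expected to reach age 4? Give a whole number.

34

Expected survivors = N0 · l_4 = 250 × 0.135 = 33.75 → 34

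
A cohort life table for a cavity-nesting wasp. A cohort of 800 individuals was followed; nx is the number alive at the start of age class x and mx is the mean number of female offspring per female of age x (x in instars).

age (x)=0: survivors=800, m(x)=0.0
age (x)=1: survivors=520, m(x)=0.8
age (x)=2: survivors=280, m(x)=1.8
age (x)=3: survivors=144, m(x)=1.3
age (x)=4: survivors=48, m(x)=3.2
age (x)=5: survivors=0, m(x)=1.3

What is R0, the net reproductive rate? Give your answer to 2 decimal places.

1.58

lx = nx/n0 = nx/800: 1, 0.65, 0.35, 0.18, 0.06, 0
lx·mx by age: 0, 0.52, 0.63, 0.234, 0.192, 0
R0 = Σ lx·mx = 1.576 → 1.58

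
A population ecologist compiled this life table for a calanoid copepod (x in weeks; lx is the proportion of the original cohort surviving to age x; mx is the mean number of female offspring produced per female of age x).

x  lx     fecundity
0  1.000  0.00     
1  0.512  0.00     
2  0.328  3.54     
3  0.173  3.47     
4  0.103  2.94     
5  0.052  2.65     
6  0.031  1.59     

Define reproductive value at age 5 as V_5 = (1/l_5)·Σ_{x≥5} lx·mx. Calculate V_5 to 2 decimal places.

lx·mx for x ≥ 5: 0.1378, 0.04929 → sum = 0.18709
V_5 = 0.18709 / l_5 = 0.18709 / 0.052 = 3.597885… → 3.60

3.60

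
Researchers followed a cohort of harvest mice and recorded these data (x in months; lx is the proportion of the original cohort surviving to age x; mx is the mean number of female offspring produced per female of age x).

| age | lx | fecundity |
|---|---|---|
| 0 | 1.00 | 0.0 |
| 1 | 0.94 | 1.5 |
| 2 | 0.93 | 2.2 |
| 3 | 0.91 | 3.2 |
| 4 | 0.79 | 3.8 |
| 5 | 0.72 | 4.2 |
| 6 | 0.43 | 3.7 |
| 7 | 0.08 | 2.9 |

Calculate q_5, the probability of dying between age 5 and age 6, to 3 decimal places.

0.403

q_5 = (l_5 − l_6) / l_5 = (0.72 − 0.43) / 0.72
     = 0.29 / 0.72 = 0.402778… → 0.403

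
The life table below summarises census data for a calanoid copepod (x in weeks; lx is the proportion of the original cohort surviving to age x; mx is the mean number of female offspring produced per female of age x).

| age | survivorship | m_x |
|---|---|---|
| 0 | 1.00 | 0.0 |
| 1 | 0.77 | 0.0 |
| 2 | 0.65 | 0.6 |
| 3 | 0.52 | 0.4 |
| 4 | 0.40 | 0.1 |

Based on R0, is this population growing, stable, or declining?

R0 = Σ lx·mx = 0 + 0 + 0.39 + 0.208 + 0.04 = 0.638
R0 < 1, so the population is declining.

declining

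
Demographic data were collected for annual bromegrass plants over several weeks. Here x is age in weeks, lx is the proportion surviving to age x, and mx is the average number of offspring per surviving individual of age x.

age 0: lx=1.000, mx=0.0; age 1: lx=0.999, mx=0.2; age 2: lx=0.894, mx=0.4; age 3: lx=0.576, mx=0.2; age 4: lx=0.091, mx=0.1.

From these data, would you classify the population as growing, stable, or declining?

R0 = Σ lx·mx = 0 + 0.1998 + 0.3576 + 0.1152 + 0.0091 = 0.6817
R0 < 1, so the population is declining.

declining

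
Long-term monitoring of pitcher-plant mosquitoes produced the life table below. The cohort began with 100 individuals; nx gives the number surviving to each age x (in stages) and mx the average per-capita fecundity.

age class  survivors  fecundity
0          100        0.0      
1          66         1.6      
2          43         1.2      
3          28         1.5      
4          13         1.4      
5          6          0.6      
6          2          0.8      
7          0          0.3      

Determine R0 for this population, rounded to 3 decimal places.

2.226

lx = nx/n0 = nx/100: 1, 0.66, 0.43, 0.28, 0.13, 0.06, 0.02, 0
lx·mx by age: 0, 1.056, 0.516, 0.42, 0.182, 0.036, 0.016, 0
R0 = Σ lx·mx = 2.226 → 2.226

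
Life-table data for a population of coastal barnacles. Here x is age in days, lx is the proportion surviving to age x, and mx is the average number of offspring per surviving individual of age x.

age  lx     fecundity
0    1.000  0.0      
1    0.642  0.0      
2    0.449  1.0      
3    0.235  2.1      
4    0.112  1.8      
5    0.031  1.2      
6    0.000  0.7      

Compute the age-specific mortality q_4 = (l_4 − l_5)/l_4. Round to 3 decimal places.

q_4 = (l_4 − l_5) / l_4 = (0.112 − 0.031) / 0.112
     = 0.081 / 0.112 = 0.723214… → 0.723

0.723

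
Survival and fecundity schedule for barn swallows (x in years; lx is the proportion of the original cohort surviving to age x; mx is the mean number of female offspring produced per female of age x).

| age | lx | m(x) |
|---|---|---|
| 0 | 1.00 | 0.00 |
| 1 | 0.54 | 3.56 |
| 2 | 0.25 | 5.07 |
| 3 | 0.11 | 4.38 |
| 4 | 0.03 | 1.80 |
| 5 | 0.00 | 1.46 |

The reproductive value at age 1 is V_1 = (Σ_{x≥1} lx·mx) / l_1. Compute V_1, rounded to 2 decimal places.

lx·mx for x ≥ 1: 1.9224, 1.2675, 0.4818, 0.054, 0 → sum = 3.7257
V_1 = 3.7257 / l_1 = 3.7257 / 0.54 = 6.899444… → 6.90

6.90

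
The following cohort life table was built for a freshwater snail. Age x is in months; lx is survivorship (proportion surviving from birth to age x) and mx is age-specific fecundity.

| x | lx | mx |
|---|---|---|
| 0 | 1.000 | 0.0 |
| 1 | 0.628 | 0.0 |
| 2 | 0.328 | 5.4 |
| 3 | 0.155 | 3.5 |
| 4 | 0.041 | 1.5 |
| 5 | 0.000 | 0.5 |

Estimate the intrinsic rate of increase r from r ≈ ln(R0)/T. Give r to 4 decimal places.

0.3794

R0 = Σ lx·mx = 0 + 0 + 1.7712 + 0.5425 + 0.0615 + 0 = 2.3752
Σ x·lx·mx = 5.4159; T = 5.4159/2.3752 = 2.28019…
r ≈ ln(R0)/T = ln(2.3752)/2.28019… = 0.379391… → 0.3794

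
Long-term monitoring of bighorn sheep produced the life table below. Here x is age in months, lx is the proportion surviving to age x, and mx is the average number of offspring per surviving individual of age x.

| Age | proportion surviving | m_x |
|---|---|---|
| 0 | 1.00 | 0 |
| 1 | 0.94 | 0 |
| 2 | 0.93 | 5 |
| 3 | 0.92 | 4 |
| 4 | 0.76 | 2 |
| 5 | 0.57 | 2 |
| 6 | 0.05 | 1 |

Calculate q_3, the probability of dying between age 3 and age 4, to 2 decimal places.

0.17

q_3 = (l_3 − l_4) / l_3 = (0.92 − 0.76) / 0.92
     = 0.16 / 0.92 = 0.173913… → 0.17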